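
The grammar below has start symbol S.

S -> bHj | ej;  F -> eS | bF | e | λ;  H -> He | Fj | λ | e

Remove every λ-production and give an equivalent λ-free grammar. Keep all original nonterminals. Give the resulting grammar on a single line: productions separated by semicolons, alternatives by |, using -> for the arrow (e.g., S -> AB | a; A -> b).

S -> bj | ej | bHj; F -> b | e | bF | eS; H -> e | j | Fj | He

Nullable set: {F, H}.
S -> bHj: H nullable, giving bHj | bj.
Drop F -> λ.
F -> bF: F nullable, giving b | bF.
Drop H -> λ.
H -> Fj: F nullable, giving Fj | j.
H -> He: H nullable, giving He | e.
Unchanged (no nullable symbols): S -> ej; F -> e; F -> eS; H -> e.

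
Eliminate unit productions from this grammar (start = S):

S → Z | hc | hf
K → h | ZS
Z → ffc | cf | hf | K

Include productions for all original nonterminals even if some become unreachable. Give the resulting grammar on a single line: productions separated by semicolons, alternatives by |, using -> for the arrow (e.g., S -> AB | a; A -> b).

Unit productions: S->Z, Z->K.
Unit pairs (A ⇒* B via units): (S,K), (S,Z), (Z,K).
S: inherits non-unit rules of {K, S, Z} → ZS | cf | ffc | h | hc | hf.
K: inherits non-unit rules of {K} → ZS | h.
Z: inherits non-unit rules of {K, Z} → ZS | cf | ffc | h | hf.

S -> h | ZS | cf | hc | hf | ffc; K -> h | ZS; Z -> h | ZS | cf | hf | ffc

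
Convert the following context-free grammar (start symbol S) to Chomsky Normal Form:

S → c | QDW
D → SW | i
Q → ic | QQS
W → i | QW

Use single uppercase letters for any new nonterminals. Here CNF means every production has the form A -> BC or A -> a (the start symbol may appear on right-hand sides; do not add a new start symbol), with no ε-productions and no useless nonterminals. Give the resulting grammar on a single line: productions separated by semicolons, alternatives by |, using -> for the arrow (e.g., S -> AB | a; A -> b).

No ε-productions.
No unit productions to eliminate.
TERM: introduce B -> c, A -> i and substitute in every rule of length ≥2.
BIN: Q -> QQS becomes Q -> QC, C -> QS; S -> QDW becomes S -> QE, E -> DW.

S -> c | QE; A -> i; B -> c; C -> QS; D -> i | SW; E -> DW; Q -> AB | QC; W -> i | QW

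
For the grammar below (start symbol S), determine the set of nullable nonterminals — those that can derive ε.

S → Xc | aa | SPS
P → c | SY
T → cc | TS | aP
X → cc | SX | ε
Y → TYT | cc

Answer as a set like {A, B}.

{X}

Directly nullable (have an ε-rule): {X}.
Not nullable: P, S, T, Y — each has a terminal in every rule's right-hand side or depends on a non-nullable symbol.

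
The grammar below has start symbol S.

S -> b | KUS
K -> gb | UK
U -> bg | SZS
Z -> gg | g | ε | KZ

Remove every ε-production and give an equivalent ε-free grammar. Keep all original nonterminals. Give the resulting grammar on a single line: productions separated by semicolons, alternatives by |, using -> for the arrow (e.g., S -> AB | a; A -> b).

S -> b | KUS; K -> UK | gb; U -> SS | bg | SZS; Z -> K | g | KZ | gg

Nullable set: {Z}.
U -> SZS: Z nullable, giving SS | SZS.
Drop Z -> ε.
Z -> KZ: Z nullable, giving K | KZ.
Unchanged (no nullable symbols): S -> KUS; S -> b; K -> UK; K -> gb; U -> bg; Z -> g; Z -> gg.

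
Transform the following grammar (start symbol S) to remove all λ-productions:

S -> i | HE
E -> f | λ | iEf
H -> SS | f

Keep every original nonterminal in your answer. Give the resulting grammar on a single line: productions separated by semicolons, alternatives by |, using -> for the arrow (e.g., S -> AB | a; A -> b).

S -> H | i | HE; E -> f | if | iEf; H -> f | SS

Nullable set: {E}.
S -> HE: E nullable, giving H | HE.
Drop E -> λ.
E -> iEf: E nullable, giving iEf | if.
Unchanged (no nullable symbols): S -> i; E -> f; H -> SS; H -> f.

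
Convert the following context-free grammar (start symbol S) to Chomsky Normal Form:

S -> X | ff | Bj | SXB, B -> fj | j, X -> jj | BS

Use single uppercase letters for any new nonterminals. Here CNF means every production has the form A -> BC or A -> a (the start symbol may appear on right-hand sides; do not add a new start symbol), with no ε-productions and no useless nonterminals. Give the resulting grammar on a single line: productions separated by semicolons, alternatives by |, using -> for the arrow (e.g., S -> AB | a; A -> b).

S -> AA | BC | BS | CC | SD; A -> f; B -> j | AC; C -> j; D -> XB; X -> BS | CC

No ε-productions.
After unit-elimination: S -> BS | Bj | ff | jj | SXB; B -> j | fj; X -> BS | jj.
TERM: introduce A -> f, C -> j and substitute in every rule of length ≥2.
BIN: S -> SXB becomes S -> SD, D -> XB.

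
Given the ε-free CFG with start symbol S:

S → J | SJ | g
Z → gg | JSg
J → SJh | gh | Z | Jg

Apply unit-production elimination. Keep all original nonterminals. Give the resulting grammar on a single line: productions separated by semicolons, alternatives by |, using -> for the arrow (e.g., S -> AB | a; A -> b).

S -> g | Jg | SJ | gg | gh | JSg | SJh; J -> Jg | gg | gh | JSg | SJh; Z -> gg | JSg

Unit productions: J->Z, S->J.
Unit pairs (A ⇒* B via units): (J,Z), (S,J), (S,Z).
S: inherits non-unit rules of {J, S, Z} → JSg | Jg | SJ | SJh | g | gg | gh.
J: inherits non-unit rules of {J, Z} → JSg | Jg | SJh | gg | gh.
Z: inherits non-unit rules of {Z} → JSg | gg.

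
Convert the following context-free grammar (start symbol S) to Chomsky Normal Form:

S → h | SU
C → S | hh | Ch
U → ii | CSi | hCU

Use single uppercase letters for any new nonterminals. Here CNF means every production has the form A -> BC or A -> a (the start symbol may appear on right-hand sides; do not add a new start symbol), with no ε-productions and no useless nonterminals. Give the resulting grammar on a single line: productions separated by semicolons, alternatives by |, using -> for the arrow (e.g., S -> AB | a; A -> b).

No ε-productions.
After unit-elimination: S -> h | SU; C -> h | Ch | SU | hh; U -> ii | CSi | hCU.
TERM: introduce A -> h, B -> i and substitute in every rule of length ≥2.
BIN: U -> ACU becomes U -> AD, D -> CU; U -> CSB becomes U -> CE, E -> SB.

S -> h | SU; A -> h; B -> i; C -> h | AA | CA | SU; D -> CU; E -> SB; U -> AD | BB | CE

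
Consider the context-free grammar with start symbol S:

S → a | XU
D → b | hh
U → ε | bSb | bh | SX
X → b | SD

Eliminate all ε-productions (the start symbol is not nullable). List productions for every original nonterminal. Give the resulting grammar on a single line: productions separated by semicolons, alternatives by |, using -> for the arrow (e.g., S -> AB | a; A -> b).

S -> X | a | XU; D -> b | hh; U -> SX | bh | bSb; X -> b | SD

Nullable set: {U}.
S -> XU: U nullable, giving X | XU.
Drop U -> ε.
Unchanged (no nullable symbols): S -> a; D -> b; D -> hh; U -> SX; U -> bSb; U -> bh; X -> SD; X -> b.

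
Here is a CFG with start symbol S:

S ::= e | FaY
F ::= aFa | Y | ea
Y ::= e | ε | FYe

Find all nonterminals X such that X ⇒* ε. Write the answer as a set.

{F, Y}

Directly nullable (have an ε-rule): {Y}.
F is nullable via F -> Y (every symbol on the right is already known nullable).
Not nullable: S — each has a terminal in every rule's right-hand side or depends on a non-nullable symbol.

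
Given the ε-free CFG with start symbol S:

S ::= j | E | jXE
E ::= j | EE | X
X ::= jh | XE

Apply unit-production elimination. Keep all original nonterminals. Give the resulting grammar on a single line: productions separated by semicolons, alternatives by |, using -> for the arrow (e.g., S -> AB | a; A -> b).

Unit productions: E->X, S->E.
Unit pairs (A ⇒* B via units): (E,X), (S,E), (S,X).
S: inherits non-unit rules of {E, S, X} → EE | XE | j | jXE | jh.
E: inherits non-unit rules of {E, X} → EE | XE | j | jh.
X: inherits non-unit rules of {X} → XE | jh.

S -> j | EE | XE | jh | jXE; E -> j | EE | XE | jh; X -> XE | jh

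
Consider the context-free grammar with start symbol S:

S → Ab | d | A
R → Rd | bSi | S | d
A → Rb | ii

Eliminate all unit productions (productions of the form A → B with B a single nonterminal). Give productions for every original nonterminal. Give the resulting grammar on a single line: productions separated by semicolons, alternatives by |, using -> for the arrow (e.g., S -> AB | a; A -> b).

Unit productions: R->S, S->A.
Unit pairs (A ⇒* B via units): (R,A), (R,S), (S,A).
S: inherits non-unit rules of {A, S} → Ab | Rb | d | ii.
A: inherits non-unit rules of {A} → Rb | ii.
R: inherits non-unit rules of {A, R, S} → Ab | Rb | Rd | bSi | d | ii.

S -> d | Ab | Rb | ii; A -> Rb | ii; R -> d | Ab | Rb | Rd | ii | bSi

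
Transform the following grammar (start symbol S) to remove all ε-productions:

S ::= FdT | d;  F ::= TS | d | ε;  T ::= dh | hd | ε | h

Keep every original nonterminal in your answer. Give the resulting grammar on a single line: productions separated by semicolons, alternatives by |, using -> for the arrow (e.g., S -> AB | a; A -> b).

S -> d | Fd | dT | FdT; F -> S | d | TS; T -> h | dh | hd

Nullable set: {F, T}.
S -> FdT: F, T nullable, giving Fd | FdT | d | dT.
Drop F -> ε.
F -> TS: T nullable, giving S | TS.
Drop T -> ε.
Unchanged (no nullable symbols): S -> d; F -> d; T -> dh; T -> h; T -> hd.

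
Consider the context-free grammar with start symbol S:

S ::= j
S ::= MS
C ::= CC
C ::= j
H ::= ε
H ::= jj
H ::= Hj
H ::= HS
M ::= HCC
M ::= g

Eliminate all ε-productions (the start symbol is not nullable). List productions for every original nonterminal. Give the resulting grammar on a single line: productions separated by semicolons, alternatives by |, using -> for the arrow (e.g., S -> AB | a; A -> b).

S -> j | MS; C -> j | CC; H -> S | j | HS | Hj | jj; M -> g | CC | HCC

Nullable set: {H}.
Drop H -> ε.
H -> HS: H nullable, giving HS | S.
H -> Hj: H nullable, giving Hj | j.
M -> HCC: H nullable, giving CC | HCC.
Unchanged (no nullable symbols): S -> MS; S -> j; C -> CC; C -> j; H -> jj; M -> g.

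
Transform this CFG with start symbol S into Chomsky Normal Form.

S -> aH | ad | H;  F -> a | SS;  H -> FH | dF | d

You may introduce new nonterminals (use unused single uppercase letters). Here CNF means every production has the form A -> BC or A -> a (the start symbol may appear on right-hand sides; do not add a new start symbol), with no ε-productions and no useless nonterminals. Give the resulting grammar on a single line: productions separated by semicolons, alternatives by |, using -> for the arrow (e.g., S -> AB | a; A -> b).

No ε-productions.
After unit-elimination: S -> d | FH | aH | ad | dF; F -> a | SS; H -> d | FH | dF.
TERM: introduce B -> a, A -> d and substitute in every rule of length ≥2.

S -> d | AF | BA | BH | FH; A -> d; B -> a; F -> a | SS; H -> d | AF | FH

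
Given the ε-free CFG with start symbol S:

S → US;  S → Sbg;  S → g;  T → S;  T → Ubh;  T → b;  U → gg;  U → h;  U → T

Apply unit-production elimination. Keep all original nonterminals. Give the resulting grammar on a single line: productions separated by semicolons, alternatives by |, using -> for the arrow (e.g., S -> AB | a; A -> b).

Unit productions: T->S, U->T.
Unit pairs (A ⇒* B via units): (T,S), (U,S), (U,T).
S: inherits non-unit rules of {S} → Sbg | US | g.
T: inherits non-unit rules of {S, T} → Sbg | US | Ubh | b | g.
U: inherits non-unit rules of {S, T, U} → Sbg | US | Ubh | b | g | gg | h.

S -> g | US | Sbg; T -> b | g | US | Sbg | Ubh; U -> b | g | h | US | gg | Sbg | Ubh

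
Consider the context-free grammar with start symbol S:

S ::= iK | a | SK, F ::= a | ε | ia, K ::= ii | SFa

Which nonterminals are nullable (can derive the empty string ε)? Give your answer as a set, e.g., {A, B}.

Directly nullable (have an ε-rule): {F}.
Not nullable: K, S — each has a terminal in every rule's right-hand side or depends on a non-nullable symbol.

{F}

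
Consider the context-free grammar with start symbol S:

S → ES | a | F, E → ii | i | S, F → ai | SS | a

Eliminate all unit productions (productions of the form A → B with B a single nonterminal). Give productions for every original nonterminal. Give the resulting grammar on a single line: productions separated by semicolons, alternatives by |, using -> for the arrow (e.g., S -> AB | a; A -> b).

Unit productions: E->S, S->F.
Unit pairs (A ⇒* B via units): (E,F), (E,S), (S,F).
S: inherits non-unit rules of {F, S} → ES | SS | a | ai.
E: inherits non-unit rules of {E, F, S} → ES | SS | a | ai | i | ii.
F: inherits non-unit rules of {F} → SS | a | ai.

S -> a | ES | SS | ai; E -> a | i | ES | SS | ai | ii; F -> a | SS | ai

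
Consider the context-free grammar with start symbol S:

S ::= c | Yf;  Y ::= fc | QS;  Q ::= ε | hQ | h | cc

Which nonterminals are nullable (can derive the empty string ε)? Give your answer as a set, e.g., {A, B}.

{Q}

Directly nullable (have an ε-rule): {Q}.
Not nullable: S, Y — each has a terminal in every rule's right-hand side or depends on a non-nullable symbol.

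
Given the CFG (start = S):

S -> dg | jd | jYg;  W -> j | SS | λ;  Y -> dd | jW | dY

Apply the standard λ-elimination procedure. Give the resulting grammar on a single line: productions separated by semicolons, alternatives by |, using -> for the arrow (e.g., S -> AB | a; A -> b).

S -> dg | jd | jYg; W -> j | SS; Y -> j | dY | dd | jW

Nullable set: {W}.
Drop W -> λ.
Y -> jW: W nullable, giving j | jW.
Unchanged (no nullable symbols): S -> dg; S -> jYg; S -> jd; W -> SS; W -> j; Y -> dY; Y -> dd.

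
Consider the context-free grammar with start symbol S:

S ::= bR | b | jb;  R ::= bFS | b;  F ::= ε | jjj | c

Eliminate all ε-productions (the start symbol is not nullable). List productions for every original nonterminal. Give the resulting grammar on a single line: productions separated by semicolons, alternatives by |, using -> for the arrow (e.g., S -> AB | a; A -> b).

S -> b | bR | jb; F -> c | jjj; R -> b | bS | bFS

Nullable set: {F}.
Drop F -> ε.
R -> bFS: F nullable, giving bFS | bS.
Unchanged (no nullable symbols): S -> b; S -> bR; S -> jb; F -> c; F -> jjj; R -> b.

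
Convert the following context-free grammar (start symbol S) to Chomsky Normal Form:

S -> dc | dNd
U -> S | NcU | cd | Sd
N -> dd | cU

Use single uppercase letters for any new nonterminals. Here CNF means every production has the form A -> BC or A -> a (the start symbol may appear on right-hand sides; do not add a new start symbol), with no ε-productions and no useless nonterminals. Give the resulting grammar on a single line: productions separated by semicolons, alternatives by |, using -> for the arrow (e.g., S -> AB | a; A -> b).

No ε-productions.
After unit-elimination: S -> dc | dNd; N -> cU | dd; U -> Sd | cd | dc | NcU | dNd.
TERM: introduce A -> c, B -> d and substitute in every rule of length ≥2.
BIN: S -> BNB becomes S -> BC, C -> NB; U -> BNB becomes U -> BD, D -> NB; U -> NAU becomes U -> NE, E -> AU.

S -> BA | BC; A -> c; B -> d; C -> NB; D -> NB; E -> AU; N -> AU | BB; U -> AB | BA | BD | NE | SB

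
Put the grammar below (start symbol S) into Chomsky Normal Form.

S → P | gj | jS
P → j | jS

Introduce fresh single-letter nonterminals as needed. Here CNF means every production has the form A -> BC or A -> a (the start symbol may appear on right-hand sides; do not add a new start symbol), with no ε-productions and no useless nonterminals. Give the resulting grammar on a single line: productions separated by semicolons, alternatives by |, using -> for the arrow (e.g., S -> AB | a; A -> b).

No ε-productions.
After unit-elimination: S -> j | gj | jS; P -> j | jS.
TERM: introduce B -> g, A -> j and substitute in every rule of length ≥2.
Drop unreachable/unproductive: P.

S -> j | AS | BA; A -> j; B -> g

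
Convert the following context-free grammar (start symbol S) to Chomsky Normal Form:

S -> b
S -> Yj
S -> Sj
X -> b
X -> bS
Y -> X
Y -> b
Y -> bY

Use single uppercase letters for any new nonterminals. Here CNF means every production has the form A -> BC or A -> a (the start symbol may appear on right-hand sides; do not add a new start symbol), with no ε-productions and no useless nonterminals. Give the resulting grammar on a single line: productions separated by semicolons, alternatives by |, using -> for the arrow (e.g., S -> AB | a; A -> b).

S -> b | SA | YA; A -> j; B -> b; Y -> b | BS | BY

No ε-productions.
After unit-elimination: S -> b | Sj | Yj; X -> b | bS; Y -> b | bS | bY.
TERM: introduce B -> b, A -> j and substitute in every rule of length ≥2.
Drop unreachable/unproductive: X.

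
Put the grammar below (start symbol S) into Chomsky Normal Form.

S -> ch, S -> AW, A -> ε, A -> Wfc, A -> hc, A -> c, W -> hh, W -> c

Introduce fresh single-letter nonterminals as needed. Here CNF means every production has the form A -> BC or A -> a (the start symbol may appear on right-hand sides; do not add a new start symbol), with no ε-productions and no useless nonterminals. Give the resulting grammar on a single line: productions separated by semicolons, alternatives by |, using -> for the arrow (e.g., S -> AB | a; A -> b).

S -> c | AW | CD | DD; A -> c | DC | WE; B -> f; C -> c; D -> h; E -> BC; W -> c | DD

Nullable: {A}; after ε-elimination: S -> W | AW | ch; A -> c | hc | Wfc; W -> c | hh.
After unit-elimination: S -> c | AW | ch | hh; A -> c | hc | Wfc; W -> c | hh.
TERM: introduce C -> c, B -> f, D -> h and substitute in every rule of length ≥2.
BIN: A -> WBC becomes A -> WE, E -> BC.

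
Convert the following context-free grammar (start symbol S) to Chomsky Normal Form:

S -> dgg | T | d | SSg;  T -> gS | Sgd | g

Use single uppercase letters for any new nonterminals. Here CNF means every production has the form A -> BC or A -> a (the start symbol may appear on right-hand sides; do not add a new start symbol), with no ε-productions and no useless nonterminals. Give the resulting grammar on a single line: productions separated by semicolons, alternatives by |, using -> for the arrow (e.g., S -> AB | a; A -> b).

S -> d | g | AS | BC | SD | SE; A -> g; B -> d; C -> AA; D -> AB; E -> SA

No ε-productions.
After unit-elimination: S -> d | g | gS | SSg | Sgd | dgg; T -> g | gS | Sgd.
TERM: introduce B -> d, A -> g and substitute in every rule of length ≥2.
BIN: S -> BAA becomes S -> BC, C -> AA; S -> SAB becomes S -> SD, D -> AB; S -> SSA becomes S -> SE, E -> SA; T -> SAB becomes T -> SF, F -> AB.
Drop unreachable/unproductive: T.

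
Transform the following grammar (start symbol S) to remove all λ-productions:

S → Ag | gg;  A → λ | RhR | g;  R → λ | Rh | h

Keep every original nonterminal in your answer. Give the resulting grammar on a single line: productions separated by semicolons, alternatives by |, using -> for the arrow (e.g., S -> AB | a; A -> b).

S -> g | Ag | gg; A -> g | h | Rh | hR | RhR; R -> h | Rh

Nullable set: {A, R}.
S -> Ag: A nullable, giving Ag | g.
Drop A -> λ.
A -> RhR: R, R nullable, giving Rh | RhR | h | hR.
Drop R -> λ.
R -> Rh: R nullable, giving Rh | h.
Unchanged (no nullable symbols): S -> gg; A -> g; R -> h.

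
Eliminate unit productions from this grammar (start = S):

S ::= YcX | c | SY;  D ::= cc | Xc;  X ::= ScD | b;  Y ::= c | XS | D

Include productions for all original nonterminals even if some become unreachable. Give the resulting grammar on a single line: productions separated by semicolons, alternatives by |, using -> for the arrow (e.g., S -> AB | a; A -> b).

S -> c | SY | YcX; D -> Xc | cc; X -> b | ScD; Y -> c | XS | Xc | cc

Unit productions: Y->D.
Unit pairs (A ⇒* B via units): (Y,D).
S: inherits non-unit rules of {S} → SY | YcX | c.
D: inherits non-unit rules of {D} → Xc | cc.
X: inherits non-unit rules of {X} → ScD | b.
Y: inherits non-unit rules of {D, Y} → XS | Xc | c | cc.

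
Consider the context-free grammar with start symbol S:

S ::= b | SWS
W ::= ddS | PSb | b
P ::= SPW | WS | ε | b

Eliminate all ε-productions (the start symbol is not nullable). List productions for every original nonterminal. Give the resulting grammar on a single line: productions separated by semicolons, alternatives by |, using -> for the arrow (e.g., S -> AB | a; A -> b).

Nullable set: {P}.
Drop P -> ε.
P -> SPW: P nullable, giving SPW | SW.
W -> PSb: P nullable, giving PSb | Sb.
Unchanged (no nullable symbols): S -> SWS; S -> b; P -> WS; P -> b; W -> b; W -> ddS.

S -> b | SWS; P -> b | SW | WS | SPW; W -> b | Sb | PSb | ddS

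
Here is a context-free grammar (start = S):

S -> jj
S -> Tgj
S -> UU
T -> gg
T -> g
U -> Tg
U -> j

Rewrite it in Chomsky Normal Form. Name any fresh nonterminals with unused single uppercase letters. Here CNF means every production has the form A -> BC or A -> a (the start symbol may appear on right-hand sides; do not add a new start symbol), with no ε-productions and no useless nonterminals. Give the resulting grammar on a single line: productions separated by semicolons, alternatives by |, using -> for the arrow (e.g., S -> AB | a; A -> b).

S -> BB | TC | UU; A -> g; B -> j; C -> AB; T -> g | AA; U -> j | TA

No ε-productions.
No unit productions to eliminate.
TERM: introduce A -> g, B -> j and substitute in every rule of length ≥2.
BIN: S -> TAB becomes S -> TC, C -> AB.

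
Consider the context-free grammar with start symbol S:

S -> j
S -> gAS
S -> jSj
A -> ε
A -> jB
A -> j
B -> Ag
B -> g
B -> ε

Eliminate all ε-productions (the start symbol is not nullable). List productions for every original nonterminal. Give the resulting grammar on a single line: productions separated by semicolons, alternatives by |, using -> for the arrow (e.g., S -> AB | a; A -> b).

Nullable set: {A, B}.
S -> gAS: A nullable, giving gAS | gS.
Drop A -> ε.
A -> jB: B nullable, giving j | jB.
Drop B -> ε.
B -> Ag: A nullable, giving Ag | g.
Unchanged (no nullable symbols): S -> j; S -> jSj; A -> j; B -> g.

S -> j | gS | gAS | jSj; A -> j | jB; B -> g | Ag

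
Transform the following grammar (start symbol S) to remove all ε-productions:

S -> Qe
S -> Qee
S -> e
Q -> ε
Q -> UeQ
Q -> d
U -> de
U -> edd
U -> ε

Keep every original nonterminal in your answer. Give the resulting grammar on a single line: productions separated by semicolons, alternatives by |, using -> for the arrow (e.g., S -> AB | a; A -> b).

S -> e | Qe | ee | Qee; Q -> d | e | Ue | eQ | UeQ; U -> de | edd

Nullable set: {Q, U}.
S -> Qe: Q nullable, giving Qe | e.
S -> Qee: Q nullable, giving Qee | ee.
Drop Q -> ε.
Q -> UeQ: U, Q nullable, giving Ue | UeQ | e | eQ.
Drop U -> ε.
Unchanged (no nullable symbols): S -> e; Q -> d; U -> de; U -> edd.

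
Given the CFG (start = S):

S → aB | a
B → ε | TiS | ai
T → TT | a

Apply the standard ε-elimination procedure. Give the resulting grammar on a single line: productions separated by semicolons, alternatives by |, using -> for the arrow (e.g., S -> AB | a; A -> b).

S -> a | aB; B -> ai | TiS; T -> a | TT

Nullable set: {B}.
S -> aB: B nullable, giving a | aB.
Drop B -> ε.
Unchanged (no nullable symbols): S -> a; B -> TiS; B -> ai; T -> TT; T -> a.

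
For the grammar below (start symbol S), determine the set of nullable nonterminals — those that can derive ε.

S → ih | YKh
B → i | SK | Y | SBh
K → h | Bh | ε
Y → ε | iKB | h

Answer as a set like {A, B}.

{B, K, Y}

Directly nullable (have an ε-rule): {K, Y}.
B is nullable via B -> Y (every symbol on the right is already known nullable).
Not nullable: S — each has a terminal in every rule's right-hand side or depends on a non-nullable symbol.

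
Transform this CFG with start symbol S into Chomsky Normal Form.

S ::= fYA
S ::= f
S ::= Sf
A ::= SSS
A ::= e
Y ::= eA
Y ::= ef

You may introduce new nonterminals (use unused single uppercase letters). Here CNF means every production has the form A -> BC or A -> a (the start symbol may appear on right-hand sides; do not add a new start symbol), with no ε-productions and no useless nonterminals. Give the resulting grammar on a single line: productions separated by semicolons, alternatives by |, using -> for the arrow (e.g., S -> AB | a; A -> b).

No ε-productions.
No unit productions to eliminate.
TERM: introduce C -> e, B -> f and substitute in every rule of length ≥2.
BIN: A -> SSS becomes A -> SD, D -> SS; S -> BYA becomes S -> BE, E -> YA.

S -> f | BE | SB; A -> e | SD; B -> f; C -> e; D -> SS; E -> YA; Y -> CA | CB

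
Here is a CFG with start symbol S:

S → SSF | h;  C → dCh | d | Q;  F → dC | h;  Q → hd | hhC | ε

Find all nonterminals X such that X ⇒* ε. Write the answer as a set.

{C, Q}

Directly nullable (have an ε-rule): {Q}.
C is nullable via C -> Q (every symbol on the right is already known nullable).
Not nullable: F, S — each has a terminal in every rule's right-hand side or depends on a non-nullable symbol.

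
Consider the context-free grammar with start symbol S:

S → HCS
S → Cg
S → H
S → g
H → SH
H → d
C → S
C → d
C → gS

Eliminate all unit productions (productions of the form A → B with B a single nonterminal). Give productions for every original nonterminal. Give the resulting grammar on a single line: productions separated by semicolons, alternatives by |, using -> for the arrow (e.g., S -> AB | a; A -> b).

S -> d | g | Cg | SH | HCS; C -> d | g | Cg | SH | gS | HCS; H -> d | SH

Unit productions: C->S, S->H.
Unit pairs (A ⇒* B via units): (C,H), (C,S), (S,H).
S: inherits non-unit rules of {H, S} → Cg | HCS | SH | d | g.
C: inherits non-unit rules of {C, H, S} → Cg | HCS | SH | d | g | gS.
H: inherits non-unit rules of {H} → SH | d.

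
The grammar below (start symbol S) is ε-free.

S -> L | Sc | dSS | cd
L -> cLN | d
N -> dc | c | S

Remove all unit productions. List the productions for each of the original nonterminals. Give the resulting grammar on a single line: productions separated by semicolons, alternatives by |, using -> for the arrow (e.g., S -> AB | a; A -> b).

Unit productions: N->S, S->L.
Unit pairs (A ⇒* B via units): (N,L), (N,S), (S,L).
S: inherits non-unit rules of {L, S} → Sc | cLN | cd | d | dSS.
L: inherits non-unit rules of {L} → cLN | d.
N: inherits non-unit rules of {L, N, S} → Sc | c | cLN | cd | d | dSS | dc.

S -> d | Sc | cd | cLN | dSS; L -> d | cLN; N -> c | d | Sc | cd | dc | cLN | dSS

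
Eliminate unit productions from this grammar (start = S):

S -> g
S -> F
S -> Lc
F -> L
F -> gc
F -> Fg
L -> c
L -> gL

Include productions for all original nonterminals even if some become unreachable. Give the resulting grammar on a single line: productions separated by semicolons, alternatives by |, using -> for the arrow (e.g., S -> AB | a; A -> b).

S -> c | g | Fg | Lc | gL | gc; F -> c | Fg | gL | gc; L -> c | gL

Unit productions: F->L, S->F.
Unit pairs (A ⇒* B via units): (F,L), (S,F), (S,L).
S: inherits non-unit rules of {F, L, S} → Fg | Lc | c | g | gL | gc.
F: inherits non-unit rules of {F, L} → Fg | c | gL | gc.
L: inherits non-unit rules of {L} → c | gL.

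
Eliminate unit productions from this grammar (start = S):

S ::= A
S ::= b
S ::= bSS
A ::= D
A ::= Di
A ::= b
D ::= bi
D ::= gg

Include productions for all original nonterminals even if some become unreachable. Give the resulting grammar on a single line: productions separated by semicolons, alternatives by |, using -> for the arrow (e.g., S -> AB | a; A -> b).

Unit productions: A->D, S->A.
Unit pairs (A ⇒* B via units): (A,D), (S,A), (S,D).
S: inherits non-unit rules of {A, D, S} → Di | b | bSS | bi | gg.
A: inherits non-unit rules of {A, D} → Di | b | bi | gg.
D: inherits non-unit rules of {D} → bi | gg.

S -> b | Di | bi | gg | bSS; A -> b | Di | bi | gg; D -> bi | gg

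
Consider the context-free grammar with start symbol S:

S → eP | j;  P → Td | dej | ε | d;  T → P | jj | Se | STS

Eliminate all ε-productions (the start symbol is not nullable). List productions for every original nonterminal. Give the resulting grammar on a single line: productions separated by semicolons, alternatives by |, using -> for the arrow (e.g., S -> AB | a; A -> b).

S -> e | j | eP; P -> d | Td | dej; T -> P | SS | Se | jj | STS

Nullable set: {P, T}.
S -> eP: P nullable, giving e | eP.
Drop P -> ε.
P -> Td: T nullable, giving Td | d.
T -> P: P nullable, giving P.
T -> STS: T nullable, giving SS | STS.
Unchanged (no nullable symbols): S -> j; P -> d; P -> dej; T -> Se; T -> jj.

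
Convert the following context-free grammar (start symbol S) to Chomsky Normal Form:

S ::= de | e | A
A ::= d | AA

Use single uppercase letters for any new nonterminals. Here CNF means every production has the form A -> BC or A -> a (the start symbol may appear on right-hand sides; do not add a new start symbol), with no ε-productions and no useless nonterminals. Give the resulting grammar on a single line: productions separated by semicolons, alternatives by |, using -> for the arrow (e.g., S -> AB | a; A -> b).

S -> d | e | AA | BC; A -> d | AA; B -> d; C -> e

No ε-productions.
After unit-elimination: S -> d | e | AA | de; A -> d | AA.
TERM: introduce B -> d, C -> e and substitute in every rule of length ≥2.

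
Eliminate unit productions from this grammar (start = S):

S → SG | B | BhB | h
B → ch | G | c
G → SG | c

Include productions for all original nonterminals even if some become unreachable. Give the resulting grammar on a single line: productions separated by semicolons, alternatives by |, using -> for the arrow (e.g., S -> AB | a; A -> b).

Unit productions: B->G, S->B.
Unit pairs (A ⇒* B via units): (B,G), (S,B), (S,G).
S: inherits non-unit rules of {B, G, S} → BhB | SG | c | ch | h.
B: inherits non-unit rules of {B, G} → SG | c | ch.
G: inherits non-unit rules of {G} → SG | c.

S -> c | h | SG | ch | BhB; B -> c | SG | ch; G -> c | SG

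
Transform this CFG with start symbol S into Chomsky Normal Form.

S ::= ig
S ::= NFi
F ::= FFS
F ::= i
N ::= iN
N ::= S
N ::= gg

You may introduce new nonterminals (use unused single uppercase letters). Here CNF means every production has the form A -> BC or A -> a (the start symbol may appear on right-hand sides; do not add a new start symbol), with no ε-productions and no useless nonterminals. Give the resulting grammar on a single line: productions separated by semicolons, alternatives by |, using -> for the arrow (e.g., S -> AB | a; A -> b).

S -> AB | NE; A -> i; B -> g; C -> FS; D -> FA; E -> FA; F -> i | FC; N -> AB | AN | BB | ND

No ε-productions.
After unit-elimination: S -> ig | NFi; F -> i | FFS; N -> gg | iN | ig | NFi.
TERM: introduce B -> g, A -> i and substitute in every rule of length ≥2.
BIN: F -> FFS becomes F -> FC, C -> FS; N -> NFA becomes N -> ND, D -> FA; S -> NFA becomes S -> NE, E -> FA.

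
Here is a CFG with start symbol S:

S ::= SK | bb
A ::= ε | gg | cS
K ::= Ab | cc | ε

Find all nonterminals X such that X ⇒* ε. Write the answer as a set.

Directly nullable (have an ε-rule): {A, K}.
Not nullable: S — each has a terminal in every rule's right-hand side or depends on a non-nullable symbol.

{A, K}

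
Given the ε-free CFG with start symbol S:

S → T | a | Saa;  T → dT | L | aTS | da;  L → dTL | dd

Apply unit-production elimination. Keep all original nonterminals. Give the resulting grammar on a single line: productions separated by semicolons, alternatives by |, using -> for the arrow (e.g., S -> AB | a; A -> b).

Unit productions: S->T, T->L.
Unit pairs (A ⇒* B via units): (S,L), (S,T), (T,L).
S: inherits non-unit rules of {L, S, T} → Saa | a | aTS | dT | dTL | da | dd.
L: inherits non-unit rules of {L} → dTL | dd.
T: inherits non-unit rules of {L, T} → aTS | dT | dTL | da | dd.

S -> a | dT | da | dd | Saa | aTS | dTL; L -> dd | dTL; T -> dT | da | dd | aTS | dTL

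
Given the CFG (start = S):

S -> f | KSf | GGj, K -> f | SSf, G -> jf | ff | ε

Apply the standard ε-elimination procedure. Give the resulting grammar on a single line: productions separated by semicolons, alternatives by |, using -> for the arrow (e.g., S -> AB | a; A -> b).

S -> f | j | Gj | GGj | KSf; G -> ff | jf; K -> f | SSf

Nullable set: {G}.
S -> GGj: G, G nullable, giving GGj | Gj | j.
Drop G -> ε.
Unchanged (no nullable symbols): S -> KSf; S -> f; G -> ff; G -> jf; K -> SSf; K -> f.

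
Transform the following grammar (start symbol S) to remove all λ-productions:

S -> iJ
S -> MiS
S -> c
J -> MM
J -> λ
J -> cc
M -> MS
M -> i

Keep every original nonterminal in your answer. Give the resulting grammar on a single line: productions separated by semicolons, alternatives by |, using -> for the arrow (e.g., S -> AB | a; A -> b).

Nullable set: {J}.
S -> iJ: J nullable, giving i | iJ.
Drop J -> λ.
Unchanged (no nullable symbols): S -> MiS; S -> c; J -> MM; J -> cc; M -> MS; M -> i.

S -> c | i | iJ | MiS; J -> MM | cc; M -> i | MS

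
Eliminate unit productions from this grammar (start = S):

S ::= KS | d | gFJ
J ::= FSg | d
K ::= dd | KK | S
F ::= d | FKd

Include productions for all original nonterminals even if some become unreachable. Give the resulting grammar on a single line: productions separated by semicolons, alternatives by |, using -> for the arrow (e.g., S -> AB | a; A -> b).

Unit productions: K->S.
Unit pairs (A ⇒* B via units): (K,S).
S: inherits non-unit rules of {S} → KS | d | gFJ.
F: inherits non-unit rules of {F} → FKd | d.
J: inherits non-unit rules of {J} → FSg | d.
K: inherits non-unit rules of {K, S} → KK | KS | d | dd | gFJ.

S -> d | KS | gFJ; F -> d | FKd; J -> d | FSg; K -> d | KK | KS | dd | gFJ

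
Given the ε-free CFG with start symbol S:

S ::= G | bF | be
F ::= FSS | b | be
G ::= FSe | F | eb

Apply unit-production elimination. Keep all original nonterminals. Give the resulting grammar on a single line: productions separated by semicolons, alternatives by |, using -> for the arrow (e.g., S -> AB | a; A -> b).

Unit productions: G->F, S->G.
Unit pairs (A ⇒* B via units): (G,F), (S,F), (S,G).
S: inherits non-unit rules of {F, G, S} → FSS | FSe | b | bF | be | eb.
F: inherits non-unit rules of {F} → FSS | b | be.
G: inherits non-unit rules of {F, G} → FSS | FSe | b | be | eb.

S -> b | bF | be | eb | FSS | FSe; F -> b | be | FSS; G -> b | be | eb | FSS | FSe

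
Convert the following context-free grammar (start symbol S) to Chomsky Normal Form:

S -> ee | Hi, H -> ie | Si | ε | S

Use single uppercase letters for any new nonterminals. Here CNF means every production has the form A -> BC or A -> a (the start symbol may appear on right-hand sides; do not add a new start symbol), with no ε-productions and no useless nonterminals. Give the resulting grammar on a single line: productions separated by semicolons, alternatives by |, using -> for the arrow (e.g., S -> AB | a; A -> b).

Nullable: {H}; after ε-elimination: S -> i | Hi | ee; H -> S | Si | ie.
After unit-elimination: S -> i | Hi | ee; H -> i | Hi | Si | ee | ie.
TERM: introduce B -> e, A -> i and substitute in every rule of length ≥2.

S -> i | BB | HA; A -> i; B -> e; H -> i | AB | BB | HA | SA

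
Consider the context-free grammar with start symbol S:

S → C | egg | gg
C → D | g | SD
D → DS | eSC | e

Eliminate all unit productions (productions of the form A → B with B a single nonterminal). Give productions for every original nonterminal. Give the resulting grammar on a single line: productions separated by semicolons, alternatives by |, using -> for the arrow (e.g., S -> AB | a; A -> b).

Unit productions: C->D, S->C.
Unit pairs (A ⇒* B via units): (C,D), (S,C), (S,D).
S: inherits non-unit rules of {C, D, S} → DS | SD | e | eSC | egg | g | gg.
C: inherits non-unit rules of {C, D} → DS | SD | e | eSC | g.
D: inherits non-unit rules of {D} → DS | e | eSC.

S -> e | g | DS | SD | gg | eSC | egg; C -> e | g | DS | SD | eSC; D -> e | DS | eSC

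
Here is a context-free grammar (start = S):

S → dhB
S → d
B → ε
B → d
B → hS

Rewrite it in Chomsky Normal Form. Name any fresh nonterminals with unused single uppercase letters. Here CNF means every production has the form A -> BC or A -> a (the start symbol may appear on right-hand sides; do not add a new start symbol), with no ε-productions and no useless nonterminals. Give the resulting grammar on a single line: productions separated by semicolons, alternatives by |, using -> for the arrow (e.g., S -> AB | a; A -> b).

S -> d | CA | CD; A -> h; B -> d | AS; C -> d; D -> AB

Nullable: {B}; after ε-elimination: S -> d | dh | dhB; B -> d | hS.
No unit productions to eliminate.
TERM: introduce C -> d, A -> h and substitute in every rule of length ≥2.
BIN: S -> CAB becomes S -> CD, D -> AB.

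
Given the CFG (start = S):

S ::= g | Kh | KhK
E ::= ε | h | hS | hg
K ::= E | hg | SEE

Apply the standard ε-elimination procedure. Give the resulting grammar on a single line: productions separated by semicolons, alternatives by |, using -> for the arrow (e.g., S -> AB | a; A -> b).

S -> g | h | Kh | hK | KhK; E -> h | hS | hg; K -> E | S | SE | hg | SEE

Nullable set: {E, K}.
S -> Kh: K nullable, giving Kh | h.
S -> KhK: K, K nullable, giving Kh | KhK | h | hK.
Drop E -> ε.
K -> E: E nullable, giving E.
K -> SEE: E, E nullable, giving S | SE | SEE.
Unchanged (no nullable symbols): S -> g; E -> h; E -> hS; E -> hg; K -> hg.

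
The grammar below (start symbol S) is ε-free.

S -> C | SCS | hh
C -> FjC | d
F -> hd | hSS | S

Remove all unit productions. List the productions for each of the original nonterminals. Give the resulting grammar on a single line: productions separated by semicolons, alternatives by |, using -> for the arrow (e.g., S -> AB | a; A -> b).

Unit productions: F->S, S->C.
Unit pairs (A ⇒* B via units): (F,C), (F,S), (S,C).
S: inherits non-unit rules of {C, S} → FjC | SCS | d | hh.
C: inherits non-unit rules of {C} → FjC | d.
F: inherits non-unit rules of {C, F, S} → FjC | SCS | d | hSS | hd | hh.

S -> d | hh | FjC | SCS; C -> d | FjC; F -> d | hd | hh | FjC | SCS | hSS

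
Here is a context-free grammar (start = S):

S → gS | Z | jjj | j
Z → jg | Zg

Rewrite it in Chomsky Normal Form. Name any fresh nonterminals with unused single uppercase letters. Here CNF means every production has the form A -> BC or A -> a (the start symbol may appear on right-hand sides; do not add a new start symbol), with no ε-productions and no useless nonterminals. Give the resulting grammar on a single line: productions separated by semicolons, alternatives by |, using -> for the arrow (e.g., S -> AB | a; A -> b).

S -> j | AS | BA | BC | ZA; A -> g; B -> j; C -> BB; Z -> BA | ZA

No ε-productions.
After unit-elimination: S -> j | Zg | gS | jg | jjj; Z -> Zg | jg.
TERM: introduce A -> g, B -> j and substitute in every rule of length ≥2.
BIN: S -> BBB becomes S -> BC, C -> BB.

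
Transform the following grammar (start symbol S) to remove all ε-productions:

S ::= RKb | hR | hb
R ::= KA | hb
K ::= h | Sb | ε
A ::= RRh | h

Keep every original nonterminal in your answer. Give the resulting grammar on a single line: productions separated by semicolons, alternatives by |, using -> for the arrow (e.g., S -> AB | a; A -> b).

Nullable set: {K}.
S -> RKb: K nullable, giving RKb | Rb.
Drop K -> ε.
R -> KA: K nullable, giving A | KA.
Unchanged (no nullable symbols): S -> hR; S -> hb; A -> RRh; A -> h; K -> Sb; K -> h; R -> hb.

S -> Rb | hR | hb | RKb; A -> h | RRh; K -> h | Sb; R -> A | KA | hb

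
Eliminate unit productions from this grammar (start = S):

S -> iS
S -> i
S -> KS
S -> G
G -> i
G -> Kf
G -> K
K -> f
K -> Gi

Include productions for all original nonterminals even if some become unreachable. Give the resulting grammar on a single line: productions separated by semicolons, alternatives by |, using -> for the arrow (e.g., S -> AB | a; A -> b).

S -> f | i | Gi | KS | Kf | iS; G -> f | i | Gi | Kf; K -> f | Gi

Unit productions: G->K, S->G.
Unit pairs (A ⇒* B via units): (G,K), (S,G), (S,K).
S: inherits non-unit rules of {G, K, S} → Gi | KS | Kf | f | i | iS.
G: inherits non-unit rules of {G, K} → Gi | Kf | f | i.
K: inherits non-unit rules of {K} → Gi | f.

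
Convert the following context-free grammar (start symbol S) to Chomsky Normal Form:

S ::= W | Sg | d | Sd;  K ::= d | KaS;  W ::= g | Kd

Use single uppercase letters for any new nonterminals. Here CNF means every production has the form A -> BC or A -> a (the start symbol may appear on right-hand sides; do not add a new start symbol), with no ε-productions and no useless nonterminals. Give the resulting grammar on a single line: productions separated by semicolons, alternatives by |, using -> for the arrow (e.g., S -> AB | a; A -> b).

No ε-productions.
After unit-elimination: S -> d | g | Kd | Sd | Sg; K -> d | KaS; W -> g | Kd.
TERM: introduce A -> a, B -> d, C -> g and substitute in every rule of length ≥2.
BIN: K -> KAS becomes K -> KD, D -> AS.
Drop unreachable/unproductive: W.

S -> d | g | KB | SB | SC; A -> a; B -> d; C -> g; D -> AS; K -> d | KD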